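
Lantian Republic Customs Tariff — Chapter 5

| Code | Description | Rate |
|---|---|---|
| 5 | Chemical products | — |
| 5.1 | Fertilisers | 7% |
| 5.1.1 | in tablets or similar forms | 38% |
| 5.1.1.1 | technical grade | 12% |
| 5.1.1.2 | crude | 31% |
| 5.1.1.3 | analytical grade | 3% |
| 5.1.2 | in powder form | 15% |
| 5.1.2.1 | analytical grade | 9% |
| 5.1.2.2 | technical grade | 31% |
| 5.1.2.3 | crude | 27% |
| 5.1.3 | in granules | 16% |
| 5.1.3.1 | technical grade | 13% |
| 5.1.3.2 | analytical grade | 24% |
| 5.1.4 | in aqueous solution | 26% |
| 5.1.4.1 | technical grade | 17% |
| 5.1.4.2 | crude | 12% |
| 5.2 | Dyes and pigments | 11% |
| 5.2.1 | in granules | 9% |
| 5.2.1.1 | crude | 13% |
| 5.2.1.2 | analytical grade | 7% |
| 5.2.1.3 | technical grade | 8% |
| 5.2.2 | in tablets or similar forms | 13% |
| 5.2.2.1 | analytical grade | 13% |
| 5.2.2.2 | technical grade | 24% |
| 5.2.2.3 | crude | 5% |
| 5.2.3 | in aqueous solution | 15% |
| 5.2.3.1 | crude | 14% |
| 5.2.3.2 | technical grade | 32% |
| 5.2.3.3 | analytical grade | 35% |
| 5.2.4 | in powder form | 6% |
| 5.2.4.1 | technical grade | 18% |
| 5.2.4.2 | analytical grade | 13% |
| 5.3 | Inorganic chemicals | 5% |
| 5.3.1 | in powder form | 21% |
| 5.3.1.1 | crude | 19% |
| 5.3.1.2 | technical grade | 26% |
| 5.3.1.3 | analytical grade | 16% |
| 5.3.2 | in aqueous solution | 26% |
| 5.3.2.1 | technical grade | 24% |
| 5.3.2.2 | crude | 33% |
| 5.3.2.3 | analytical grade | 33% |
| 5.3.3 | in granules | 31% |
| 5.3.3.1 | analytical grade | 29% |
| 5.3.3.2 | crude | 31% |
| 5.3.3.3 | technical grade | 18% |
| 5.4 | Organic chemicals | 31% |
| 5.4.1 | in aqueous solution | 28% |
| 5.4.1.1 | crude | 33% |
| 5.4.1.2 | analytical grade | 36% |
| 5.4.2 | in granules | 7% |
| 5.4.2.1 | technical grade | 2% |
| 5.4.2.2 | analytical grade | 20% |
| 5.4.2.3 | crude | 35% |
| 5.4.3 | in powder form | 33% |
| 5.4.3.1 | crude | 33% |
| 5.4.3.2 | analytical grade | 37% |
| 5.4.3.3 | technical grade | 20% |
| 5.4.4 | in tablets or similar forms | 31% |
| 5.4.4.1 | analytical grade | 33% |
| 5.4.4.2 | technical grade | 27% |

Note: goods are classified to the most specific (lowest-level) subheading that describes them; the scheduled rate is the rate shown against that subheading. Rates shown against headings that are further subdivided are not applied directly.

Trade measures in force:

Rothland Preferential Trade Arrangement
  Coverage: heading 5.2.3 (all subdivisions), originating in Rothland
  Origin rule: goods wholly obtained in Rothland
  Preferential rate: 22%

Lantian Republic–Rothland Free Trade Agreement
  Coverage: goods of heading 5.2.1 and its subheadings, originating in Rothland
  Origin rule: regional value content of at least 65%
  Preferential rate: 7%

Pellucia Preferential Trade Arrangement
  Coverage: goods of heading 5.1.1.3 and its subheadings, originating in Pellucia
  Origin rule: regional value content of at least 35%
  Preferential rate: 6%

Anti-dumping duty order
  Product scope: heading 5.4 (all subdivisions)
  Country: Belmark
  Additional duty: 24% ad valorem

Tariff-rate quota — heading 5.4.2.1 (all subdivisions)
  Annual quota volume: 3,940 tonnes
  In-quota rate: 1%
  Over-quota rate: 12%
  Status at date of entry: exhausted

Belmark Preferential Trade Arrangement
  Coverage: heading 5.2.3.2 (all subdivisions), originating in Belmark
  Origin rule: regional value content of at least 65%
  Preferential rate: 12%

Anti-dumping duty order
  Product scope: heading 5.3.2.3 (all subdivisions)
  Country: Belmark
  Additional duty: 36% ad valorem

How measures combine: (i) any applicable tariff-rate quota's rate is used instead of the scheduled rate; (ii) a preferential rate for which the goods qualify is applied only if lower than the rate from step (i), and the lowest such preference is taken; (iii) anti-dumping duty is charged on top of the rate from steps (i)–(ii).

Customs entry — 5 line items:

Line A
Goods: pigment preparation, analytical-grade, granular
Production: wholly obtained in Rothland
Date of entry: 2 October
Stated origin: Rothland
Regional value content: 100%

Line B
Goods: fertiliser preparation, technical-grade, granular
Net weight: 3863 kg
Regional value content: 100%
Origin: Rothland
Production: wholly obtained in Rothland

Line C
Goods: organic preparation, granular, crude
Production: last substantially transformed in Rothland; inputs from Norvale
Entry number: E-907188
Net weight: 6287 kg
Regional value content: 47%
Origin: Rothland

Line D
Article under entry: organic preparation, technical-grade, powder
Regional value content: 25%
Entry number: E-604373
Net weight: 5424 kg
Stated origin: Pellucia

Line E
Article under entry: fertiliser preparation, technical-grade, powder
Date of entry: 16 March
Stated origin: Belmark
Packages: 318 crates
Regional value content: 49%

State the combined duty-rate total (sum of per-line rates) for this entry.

106%

Line A: pigment → 5.2; granular → 5.2.1; analytical-grade → 5.2.1.2. Scheduled 7%. Rothland agreement on 5.2.3: 5.2.1.2 not covered; Rothland agreement on 5.2.1: RVC ≥ 65% → 7% available; preference 7% not lower than 7% → no reduction. → 7%.
Line B: fertiliser → 5.1; granular → 5.1.3; technical-grade → 5.1.3.1. Scheduled 13%. Rothland agreement on 5.2.3: 5.1.3.1 not covered; Rothland agreement on 5.2.1: 5.1.3.1 not covered. → 13%.
Line C: organic → 5.4; granular → 5.4.2; crude → 5.4.2.3. Scheduled 35%. Rothland agreement on 5.2.3: 5.4.2.3 not covered; Rothland agreement on 5.2.1: 5.4.2.3 not covered. → 35%.
Line D: organic → 5.4; powder → 5.4.3; technical-grade → 5.4.3.3. Scheduled 20%. Pellucia agreement on 5.1.1.3: 5.4.3.3 not covered. → 20%.
Line E: fertiliser → 5.1; powder → 5.1.2; technical-grade → 5.1.2.2. Scheduled 31%. Belmark agreement on 5.2.3.2: 5.1.2.2 not covered. → 31%.
Sum: 7% + 13% + 35% + 20% + 31% = 106%.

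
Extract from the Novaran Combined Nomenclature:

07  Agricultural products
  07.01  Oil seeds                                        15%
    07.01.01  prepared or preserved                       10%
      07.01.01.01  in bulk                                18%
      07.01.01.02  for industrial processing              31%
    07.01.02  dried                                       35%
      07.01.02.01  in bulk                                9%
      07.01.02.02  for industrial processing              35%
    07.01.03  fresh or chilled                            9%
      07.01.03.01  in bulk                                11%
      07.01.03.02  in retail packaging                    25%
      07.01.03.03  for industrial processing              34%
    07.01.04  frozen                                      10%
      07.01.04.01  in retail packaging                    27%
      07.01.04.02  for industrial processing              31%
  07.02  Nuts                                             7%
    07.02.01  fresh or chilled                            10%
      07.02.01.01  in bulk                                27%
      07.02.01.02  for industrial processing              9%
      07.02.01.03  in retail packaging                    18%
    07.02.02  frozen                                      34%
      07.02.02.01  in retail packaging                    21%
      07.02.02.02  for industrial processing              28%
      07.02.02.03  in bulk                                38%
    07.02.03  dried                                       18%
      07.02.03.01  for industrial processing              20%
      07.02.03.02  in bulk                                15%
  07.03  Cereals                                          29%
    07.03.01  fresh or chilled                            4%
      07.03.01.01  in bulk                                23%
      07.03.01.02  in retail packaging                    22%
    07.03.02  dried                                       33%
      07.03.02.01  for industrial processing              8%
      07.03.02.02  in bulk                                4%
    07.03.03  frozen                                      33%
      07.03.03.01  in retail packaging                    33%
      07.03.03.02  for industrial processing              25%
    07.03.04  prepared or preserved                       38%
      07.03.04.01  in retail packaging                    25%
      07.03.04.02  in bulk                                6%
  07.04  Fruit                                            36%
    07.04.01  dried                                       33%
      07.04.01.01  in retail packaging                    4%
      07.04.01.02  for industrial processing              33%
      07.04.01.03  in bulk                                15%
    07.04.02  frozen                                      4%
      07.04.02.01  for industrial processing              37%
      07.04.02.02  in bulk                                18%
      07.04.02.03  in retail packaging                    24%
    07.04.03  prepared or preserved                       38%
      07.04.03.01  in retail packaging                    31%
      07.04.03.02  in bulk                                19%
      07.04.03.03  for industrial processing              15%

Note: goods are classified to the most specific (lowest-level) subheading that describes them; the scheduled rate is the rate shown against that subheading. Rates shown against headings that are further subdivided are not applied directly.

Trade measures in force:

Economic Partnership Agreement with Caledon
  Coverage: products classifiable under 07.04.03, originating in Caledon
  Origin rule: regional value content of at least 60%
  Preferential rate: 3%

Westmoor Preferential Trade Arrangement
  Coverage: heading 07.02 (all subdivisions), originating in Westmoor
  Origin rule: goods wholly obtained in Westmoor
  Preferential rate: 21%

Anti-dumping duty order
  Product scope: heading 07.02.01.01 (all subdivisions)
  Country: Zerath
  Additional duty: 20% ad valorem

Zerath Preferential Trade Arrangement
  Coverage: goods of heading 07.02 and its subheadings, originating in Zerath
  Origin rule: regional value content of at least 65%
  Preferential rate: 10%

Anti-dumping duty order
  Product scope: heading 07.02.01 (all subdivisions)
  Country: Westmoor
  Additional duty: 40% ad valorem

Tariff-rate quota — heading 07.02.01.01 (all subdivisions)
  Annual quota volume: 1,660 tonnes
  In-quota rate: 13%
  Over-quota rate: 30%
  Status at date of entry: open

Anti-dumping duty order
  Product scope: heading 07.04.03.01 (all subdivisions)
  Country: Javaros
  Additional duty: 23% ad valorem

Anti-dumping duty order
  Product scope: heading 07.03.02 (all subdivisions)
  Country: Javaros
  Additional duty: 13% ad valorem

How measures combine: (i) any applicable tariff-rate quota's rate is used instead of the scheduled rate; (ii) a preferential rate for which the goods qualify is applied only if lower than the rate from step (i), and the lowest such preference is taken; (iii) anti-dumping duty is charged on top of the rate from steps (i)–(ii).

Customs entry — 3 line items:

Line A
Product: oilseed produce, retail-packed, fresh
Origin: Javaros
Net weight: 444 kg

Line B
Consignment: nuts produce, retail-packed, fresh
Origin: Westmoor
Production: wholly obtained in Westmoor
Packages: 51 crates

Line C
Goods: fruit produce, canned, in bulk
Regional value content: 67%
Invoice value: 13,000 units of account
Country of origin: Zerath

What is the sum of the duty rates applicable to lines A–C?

Line A: oilseed → 07.01; fresh → 07.01.03; retail-packed → 07.01.03.02. Scheduled 25%. No special measure applies. → 25%.
Line B: nuts → 07.02; fresh → 07.02.01; retail-packed → 07.02.01.03. Scheduled 18%. Westmoor agreement on 07.02: wholly obtained → 21% available; preference 21% not lower than 18% → no reduction; anti-dumping (Westmoor, 07.02.01): +40%; total 18% + 40% = 58%. → 58%.
Line C: fruit → 07.04; canned → 07.04.03; in bulk → 07.04.03.02. Scheduled 19%. Zerath agreement on 07.02: 07.04.03.02 not covered. → 19%.
Sum: 25% + 58% + 19% = 102%.

102%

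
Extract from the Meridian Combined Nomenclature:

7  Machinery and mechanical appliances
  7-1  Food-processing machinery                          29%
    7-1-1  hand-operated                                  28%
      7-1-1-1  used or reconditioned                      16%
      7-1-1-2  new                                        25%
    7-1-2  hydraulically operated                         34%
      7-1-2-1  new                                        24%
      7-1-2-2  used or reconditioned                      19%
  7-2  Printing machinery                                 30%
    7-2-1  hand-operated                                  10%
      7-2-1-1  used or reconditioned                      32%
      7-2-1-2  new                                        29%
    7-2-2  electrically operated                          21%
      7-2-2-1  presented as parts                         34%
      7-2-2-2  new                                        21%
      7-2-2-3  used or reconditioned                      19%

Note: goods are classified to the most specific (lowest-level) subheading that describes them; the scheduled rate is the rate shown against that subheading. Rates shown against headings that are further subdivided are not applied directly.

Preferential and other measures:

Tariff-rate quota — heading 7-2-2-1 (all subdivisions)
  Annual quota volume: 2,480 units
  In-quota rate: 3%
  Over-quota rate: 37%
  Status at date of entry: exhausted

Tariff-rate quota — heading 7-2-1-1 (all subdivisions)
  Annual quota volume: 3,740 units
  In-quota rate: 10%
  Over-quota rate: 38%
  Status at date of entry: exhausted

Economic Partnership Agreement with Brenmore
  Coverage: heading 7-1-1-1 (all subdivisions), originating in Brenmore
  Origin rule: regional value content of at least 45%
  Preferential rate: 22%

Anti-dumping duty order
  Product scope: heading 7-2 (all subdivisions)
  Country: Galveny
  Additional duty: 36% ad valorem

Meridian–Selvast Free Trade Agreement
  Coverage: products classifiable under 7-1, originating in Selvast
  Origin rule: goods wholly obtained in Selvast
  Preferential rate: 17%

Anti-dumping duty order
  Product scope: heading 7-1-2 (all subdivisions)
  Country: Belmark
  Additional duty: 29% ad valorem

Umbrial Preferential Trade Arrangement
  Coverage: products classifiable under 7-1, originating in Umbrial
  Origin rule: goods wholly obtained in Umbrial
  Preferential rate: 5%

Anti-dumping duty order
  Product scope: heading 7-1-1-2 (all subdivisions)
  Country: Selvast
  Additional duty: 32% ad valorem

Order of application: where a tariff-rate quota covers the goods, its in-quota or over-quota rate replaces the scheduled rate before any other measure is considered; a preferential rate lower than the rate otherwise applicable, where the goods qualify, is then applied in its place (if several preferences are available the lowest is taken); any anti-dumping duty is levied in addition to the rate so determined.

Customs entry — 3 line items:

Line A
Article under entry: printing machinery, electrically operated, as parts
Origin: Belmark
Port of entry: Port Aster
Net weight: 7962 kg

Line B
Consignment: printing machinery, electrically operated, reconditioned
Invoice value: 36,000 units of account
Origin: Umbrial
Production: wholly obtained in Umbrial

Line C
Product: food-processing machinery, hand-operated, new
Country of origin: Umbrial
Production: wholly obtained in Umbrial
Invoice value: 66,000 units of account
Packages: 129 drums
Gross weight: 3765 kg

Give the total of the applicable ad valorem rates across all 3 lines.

Line A: printing → 7-2; electrically operated → 7-2-2; as parts → 7-2-2-1. Scheduled 34%. quota on 7-2-2-1 exhausted → over-quota 37%. → 37%.
Line B: printing → 7-2; electrically operated → 7-2-2; reconditioned → 7-2-2-3. Scheduled 19%. Umbrial agreement on 7-1: 7-2-2-3 not covered. → 19%.
Line C: food-processing → 7-1; hand-operated → 7-1-1; new → 7-1-1-2. Scheduled 25%. Umbrial agreement on 7-1: wholly obtained → 5% available; preferential 5%. → 5%.
Sum: 37% + 19% + 5% = 61%.

61%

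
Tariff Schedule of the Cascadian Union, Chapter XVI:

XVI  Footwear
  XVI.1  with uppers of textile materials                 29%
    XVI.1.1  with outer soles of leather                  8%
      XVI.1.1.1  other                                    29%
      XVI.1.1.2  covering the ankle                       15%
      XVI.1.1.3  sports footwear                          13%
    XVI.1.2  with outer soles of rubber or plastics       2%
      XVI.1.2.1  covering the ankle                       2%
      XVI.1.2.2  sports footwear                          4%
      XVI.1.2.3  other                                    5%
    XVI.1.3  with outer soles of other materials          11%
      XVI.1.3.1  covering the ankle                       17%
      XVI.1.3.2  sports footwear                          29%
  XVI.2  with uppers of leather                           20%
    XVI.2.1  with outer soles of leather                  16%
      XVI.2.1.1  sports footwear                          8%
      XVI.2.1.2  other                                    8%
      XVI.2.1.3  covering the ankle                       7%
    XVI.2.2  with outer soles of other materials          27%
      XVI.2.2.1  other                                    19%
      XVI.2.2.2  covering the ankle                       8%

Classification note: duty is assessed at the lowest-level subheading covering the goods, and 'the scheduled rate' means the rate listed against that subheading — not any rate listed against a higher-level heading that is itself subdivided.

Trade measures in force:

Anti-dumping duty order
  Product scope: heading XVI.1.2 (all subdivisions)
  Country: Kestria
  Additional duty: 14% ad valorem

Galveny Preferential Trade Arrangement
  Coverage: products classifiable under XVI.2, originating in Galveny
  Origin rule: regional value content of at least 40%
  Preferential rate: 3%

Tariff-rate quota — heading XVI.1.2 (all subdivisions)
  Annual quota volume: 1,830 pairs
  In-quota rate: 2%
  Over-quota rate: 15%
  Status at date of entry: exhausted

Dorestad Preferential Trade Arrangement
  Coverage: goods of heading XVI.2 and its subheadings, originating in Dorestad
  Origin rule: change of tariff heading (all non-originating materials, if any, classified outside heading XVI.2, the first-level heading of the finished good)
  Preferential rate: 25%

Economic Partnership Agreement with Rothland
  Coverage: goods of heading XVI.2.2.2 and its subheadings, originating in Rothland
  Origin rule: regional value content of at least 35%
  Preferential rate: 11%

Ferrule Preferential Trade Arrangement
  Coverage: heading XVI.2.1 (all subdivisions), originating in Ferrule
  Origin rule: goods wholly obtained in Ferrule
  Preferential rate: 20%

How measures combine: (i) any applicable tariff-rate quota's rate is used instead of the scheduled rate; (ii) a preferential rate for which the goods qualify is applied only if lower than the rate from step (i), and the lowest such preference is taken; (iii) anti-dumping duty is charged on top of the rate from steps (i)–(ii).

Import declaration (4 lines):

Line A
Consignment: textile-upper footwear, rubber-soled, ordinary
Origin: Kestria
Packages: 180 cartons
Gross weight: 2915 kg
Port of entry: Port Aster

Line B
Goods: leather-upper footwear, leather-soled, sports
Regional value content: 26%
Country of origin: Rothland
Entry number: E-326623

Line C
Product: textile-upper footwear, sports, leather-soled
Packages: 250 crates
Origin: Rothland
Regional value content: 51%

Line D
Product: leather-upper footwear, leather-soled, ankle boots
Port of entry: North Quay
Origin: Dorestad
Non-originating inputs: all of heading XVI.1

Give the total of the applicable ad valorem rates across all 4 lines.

57%

Line A: textile-upper → XVI.1; rubber-soled → XVI.1.2; ordinary → XVI.1.2.3. Scheduled 5%. quota on XVI.1.2 exhausted → over-quota 15%; anti-dumping (Kestria, XVI.1.2): +14%; total 15% + 14% = 29%. → 29%.
Line B: leather-upper → XVI.2; leather-soled → XVI.2.1; sports → XVI.2.1.1. Scheduled 8%. Rothland agreement on XVI.2.2.2: XVI.2.1.1 not covered. → 8%.
Line C: textile-upper → XVI.1; leather-soled → XVI.1.1; sports → XVI.1.1.3. Scheduled 13%. Rothland agreement on XVI.2.2.2: XVI.1.1.3 not covered. → 13%.
Line D: leather-upper → XVI.2; leather-soled → XVI.2.1; ankle boots → XVI.2.1.3. Scheduled 7%. Dorestad agreement on XVI.2: CTH met → 25% available; preference 25% not lower than 7% → no reduction. → 7%.
Sum: 29% + 8% + 13% + 7% = 57%.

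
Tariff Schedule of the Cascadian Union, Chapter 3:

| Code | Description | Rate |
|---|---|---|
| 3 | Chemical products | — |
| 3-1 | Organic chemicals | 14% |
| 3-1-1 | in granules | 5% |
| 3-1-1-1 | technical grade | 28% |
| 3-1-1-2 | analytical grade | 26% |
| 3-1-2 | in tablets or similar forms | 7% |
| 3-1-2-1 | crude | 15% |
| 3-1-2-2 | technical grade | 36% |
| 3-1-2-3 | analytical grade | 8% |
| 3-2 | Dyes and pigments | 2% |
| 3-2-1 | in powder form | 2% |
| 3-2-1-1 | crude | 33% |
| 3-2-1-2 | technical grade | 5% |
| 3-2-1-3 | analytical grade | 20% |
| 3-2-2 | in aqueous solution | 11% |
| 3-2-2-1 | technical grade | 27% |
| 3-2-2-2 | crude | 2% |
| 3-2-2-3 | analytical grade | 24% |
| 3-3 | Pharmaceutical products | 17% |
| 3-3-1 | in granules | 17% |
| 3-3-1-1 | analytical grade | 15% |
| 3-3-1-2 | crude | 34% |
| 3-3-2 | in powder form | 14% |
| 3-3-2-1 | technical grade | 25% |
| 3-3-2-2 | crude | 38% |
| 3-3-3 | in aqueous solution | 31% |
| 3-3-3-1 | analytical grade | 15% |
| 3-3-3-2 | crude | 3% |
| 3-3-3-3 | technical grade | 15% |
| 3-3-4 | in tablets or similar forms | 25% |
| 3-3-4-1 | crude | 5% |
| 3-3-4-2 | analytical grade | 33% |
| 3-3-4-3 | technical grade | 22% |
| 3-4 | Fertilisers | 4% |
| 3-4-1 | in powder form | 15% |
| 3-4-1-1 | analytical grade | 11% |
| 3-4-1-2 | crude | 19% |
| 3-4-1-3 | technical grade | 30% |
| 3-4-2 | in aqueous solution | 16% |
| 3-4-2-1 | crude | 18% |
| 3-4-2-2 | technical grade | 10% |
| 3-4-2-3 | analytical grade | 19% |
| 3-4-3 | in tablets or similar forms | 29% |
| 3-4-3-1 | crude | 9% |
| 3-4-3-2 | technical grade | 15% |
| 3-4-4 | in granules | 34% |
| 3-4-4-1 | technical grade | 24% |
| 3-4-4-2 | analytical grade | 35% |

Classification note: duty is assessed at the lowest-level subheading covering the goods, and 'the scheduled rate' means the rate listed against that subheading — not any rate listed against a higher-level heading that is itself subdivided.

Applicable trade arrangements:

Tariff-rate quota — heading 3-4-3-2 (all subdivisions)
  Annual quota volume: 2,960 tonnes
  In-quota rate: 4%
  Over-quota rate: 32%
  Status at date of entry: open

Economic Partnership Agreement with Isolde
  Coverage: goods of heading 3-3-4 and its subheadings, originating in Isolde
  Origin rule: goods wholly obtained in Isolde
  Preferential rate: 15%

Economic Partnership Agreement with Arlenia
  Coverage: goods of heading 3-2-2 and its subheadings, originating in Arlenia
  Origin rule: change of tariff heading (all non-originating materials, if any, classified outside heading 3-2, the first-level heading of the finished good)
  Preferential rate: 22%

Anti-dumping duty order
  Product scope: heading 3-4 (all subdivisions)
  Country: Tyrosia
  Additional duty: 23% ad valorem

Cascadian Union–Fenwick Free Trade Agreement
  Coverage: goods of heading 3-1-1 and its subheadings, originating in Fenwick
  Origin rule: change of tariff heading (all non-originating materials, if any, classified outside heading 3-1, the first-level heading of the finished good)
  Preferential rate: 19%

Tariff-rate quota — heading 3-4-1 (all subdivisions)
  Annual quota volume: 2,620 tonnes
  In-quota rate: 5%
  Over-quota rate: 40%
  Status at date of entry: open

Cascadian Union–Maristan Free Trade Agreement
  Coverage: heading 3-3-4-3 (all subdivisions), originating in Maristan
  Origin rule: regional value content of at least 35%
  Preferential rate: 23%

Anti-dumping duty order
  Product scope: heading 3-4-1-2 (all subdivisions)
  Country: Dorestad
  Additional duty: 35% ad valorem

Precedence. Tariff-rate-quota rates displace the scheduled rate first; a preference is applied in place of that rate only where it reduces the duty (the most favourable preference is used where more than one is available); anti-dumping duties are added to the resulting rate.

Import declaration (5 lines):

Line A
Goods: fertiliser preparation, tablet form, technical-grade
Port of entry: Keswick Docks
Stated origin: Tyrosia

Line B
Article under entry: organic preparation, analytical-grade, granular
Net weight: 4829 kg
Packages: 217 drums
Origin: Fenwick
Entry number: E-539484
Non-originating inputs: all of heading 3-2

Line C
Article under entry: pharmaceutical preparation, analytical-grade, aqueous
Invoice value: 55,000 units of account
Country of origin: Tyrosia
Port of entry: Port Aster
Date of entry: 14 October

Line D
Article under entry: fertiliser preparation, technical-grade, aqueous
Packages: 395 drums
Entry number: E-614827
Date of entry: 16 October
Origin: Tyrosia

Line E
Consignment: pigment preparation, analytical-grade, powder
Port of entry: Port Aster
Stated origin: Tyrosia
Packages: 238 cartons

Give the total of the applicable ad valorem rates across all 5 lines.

114%

Line A: fertiliser → 3-4; tablet form → 3-4-3; technical-grade → 3-4-3-2. Scheduled 15%. quota on 3-4-3-2 open → in-quota 4%; anti-dumping (Tyrosia, 3-4): +23%; total 4% + 23% = 27%. → 27%.
Line B: organic → 3-1; granular → 3-1-1; analytical-grade → 3-1-1-2. Scheduled 26%. Fenwick agreement on 3-1-1: CTH met → 19% available; preferential 19%. → 19%.
Line C: pharmaceutical → 3-3; aqueous → 3-3-3; analytical-grade → 3-3-3-1. Scheduled 15%. No special measure applies. → 15%.
Line D: fertiliser → 3-4; aqueous → 3-4-2; technical-grade → 3-4-2-2. Scheduled 10%. anti-dumping (Tyrosia, 3-4): +23%; total 10% + 23% = 33%. → 33%.
Line E: pigment → 3-2; powder → 3-2-1; analytical-grade → 3-2-1-3. Scheduled 20%. No special measure applies. → 20%.
Sum: 27% + 19% + 15% + 33% + 20% = 114%.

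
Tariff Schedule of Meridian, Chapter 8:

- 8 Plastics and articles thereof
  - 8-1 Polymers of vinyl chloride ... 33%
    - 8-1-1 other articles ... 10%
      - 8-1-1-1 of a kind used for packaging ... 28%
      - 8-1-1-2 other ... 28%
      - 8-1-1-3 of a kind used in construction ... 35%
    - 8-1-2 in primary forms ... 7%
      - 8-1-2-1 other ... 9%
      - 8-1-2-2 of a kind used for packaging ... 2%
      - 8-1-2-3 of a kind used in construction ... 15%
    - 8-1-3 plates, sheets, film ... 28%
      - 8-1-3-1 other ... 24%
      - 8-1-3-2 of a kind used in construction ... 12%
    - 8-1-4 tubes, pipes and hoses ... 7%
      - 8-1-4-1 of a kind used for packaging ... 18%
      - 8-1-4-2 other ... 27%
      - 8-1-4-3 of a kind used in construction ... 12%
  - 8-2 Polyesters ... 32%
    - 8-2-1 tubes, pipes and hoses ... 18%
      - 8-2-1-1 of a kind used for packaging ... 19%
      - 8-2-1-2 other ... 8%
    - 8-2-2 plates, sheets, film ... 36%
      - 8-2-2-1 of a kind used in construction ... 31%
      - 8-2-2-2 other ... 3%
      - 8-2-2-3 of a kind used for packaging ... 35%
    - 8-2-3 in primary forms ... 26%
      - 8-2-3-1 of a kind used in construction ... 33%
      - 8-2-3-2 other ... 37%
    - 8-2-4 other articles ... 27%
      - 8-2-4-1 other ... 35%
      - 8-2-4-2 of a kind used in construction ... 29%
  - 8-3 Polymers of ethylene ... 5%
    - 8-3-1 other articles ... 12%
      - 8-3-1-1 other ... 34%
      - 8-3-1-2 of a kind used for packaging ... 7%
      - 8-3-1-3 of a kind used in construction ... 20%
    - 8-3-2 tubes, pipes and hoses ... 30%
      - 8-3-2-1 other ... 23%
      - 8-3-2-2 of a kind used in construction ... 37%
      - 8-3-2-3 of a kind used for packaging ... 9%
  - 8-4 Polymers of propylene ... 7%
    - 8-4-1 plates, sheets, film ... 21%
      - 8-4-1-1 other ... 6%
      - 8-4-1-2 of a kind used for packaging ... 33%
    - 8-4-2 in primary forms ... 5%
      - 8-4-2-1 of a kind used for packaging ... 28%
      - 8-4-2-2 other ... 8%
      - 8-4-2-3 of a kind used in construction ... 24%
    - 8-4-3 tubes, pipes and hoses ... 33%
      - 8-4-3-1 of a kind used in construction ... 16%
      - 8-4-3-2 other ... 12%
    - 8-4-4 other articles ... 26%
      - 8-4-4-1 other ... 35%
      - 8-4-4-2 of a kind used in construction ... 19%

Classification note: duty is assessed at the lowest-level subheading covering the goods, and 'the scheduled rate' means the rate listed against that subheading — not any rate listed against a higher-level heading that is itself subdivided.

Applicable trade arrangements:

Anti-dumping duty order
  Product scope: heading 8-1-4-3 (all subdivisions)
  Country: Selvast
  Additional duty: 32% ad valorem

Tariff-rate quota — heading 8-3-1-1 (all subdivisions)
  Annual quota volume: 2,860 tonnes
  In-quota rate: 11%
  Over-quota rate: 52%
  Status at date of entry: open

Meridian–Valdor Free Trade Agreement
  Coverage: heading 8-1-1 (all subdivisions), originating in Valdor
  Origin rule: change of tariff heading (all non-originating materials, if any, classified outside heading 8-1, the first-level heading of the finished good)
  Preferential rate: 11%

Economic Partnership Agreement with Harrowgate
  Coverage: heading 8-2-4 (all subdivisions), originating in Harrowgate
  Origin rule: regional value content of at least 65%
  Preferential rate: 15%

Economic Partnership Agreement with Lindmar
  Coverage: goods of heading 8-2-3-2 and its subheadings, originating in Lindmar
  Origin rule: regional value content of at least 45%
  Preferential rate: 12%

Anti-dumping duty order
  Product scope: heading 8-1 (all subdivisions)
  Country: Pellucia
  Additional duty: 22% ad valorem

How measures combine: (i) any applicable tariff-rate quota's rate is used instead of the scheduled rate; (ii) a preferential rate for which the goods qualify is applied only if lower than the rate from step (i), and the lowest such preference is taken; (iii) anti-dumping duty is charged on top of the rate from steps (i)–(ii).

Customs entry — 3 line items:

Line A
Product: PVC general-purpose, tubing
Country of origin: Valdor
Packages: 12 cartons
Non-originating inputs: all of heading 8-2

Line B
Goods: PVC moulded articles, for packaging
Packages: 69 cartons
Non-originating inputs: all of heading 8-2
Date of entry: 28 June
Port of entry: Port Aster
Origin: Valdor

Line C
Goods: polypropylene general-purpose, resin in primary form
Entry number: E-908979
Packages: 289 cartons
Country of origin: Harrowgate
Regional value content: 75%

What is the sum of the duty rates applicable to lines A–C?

Line A: PVC → 8-1; tubing → 8-1-4; general-purpose → 8-1-4-2. Scheduled 27%. Valdor agreement on 8-1-1: 8-1-4-2 not covered. → 27%.
Line B: PVC → 8-1; moulded articles → 8-1-1; for packaging → 8-1-1-1. Scheduled 28%. Valdor agreement on 8-1-1: CTH met → 11% available; preferential 11%. → 11%.
Line C: polypropylene → 8-4; resin in primary form → 8-4-2; general-purpose → 8-4-2-2. Scheduled 8%. Harrowgate agreement on 8-2-4: 8-4-2-2 not covered. → 8%.
Sum: 27% + 11% + 8% = 46%.

46%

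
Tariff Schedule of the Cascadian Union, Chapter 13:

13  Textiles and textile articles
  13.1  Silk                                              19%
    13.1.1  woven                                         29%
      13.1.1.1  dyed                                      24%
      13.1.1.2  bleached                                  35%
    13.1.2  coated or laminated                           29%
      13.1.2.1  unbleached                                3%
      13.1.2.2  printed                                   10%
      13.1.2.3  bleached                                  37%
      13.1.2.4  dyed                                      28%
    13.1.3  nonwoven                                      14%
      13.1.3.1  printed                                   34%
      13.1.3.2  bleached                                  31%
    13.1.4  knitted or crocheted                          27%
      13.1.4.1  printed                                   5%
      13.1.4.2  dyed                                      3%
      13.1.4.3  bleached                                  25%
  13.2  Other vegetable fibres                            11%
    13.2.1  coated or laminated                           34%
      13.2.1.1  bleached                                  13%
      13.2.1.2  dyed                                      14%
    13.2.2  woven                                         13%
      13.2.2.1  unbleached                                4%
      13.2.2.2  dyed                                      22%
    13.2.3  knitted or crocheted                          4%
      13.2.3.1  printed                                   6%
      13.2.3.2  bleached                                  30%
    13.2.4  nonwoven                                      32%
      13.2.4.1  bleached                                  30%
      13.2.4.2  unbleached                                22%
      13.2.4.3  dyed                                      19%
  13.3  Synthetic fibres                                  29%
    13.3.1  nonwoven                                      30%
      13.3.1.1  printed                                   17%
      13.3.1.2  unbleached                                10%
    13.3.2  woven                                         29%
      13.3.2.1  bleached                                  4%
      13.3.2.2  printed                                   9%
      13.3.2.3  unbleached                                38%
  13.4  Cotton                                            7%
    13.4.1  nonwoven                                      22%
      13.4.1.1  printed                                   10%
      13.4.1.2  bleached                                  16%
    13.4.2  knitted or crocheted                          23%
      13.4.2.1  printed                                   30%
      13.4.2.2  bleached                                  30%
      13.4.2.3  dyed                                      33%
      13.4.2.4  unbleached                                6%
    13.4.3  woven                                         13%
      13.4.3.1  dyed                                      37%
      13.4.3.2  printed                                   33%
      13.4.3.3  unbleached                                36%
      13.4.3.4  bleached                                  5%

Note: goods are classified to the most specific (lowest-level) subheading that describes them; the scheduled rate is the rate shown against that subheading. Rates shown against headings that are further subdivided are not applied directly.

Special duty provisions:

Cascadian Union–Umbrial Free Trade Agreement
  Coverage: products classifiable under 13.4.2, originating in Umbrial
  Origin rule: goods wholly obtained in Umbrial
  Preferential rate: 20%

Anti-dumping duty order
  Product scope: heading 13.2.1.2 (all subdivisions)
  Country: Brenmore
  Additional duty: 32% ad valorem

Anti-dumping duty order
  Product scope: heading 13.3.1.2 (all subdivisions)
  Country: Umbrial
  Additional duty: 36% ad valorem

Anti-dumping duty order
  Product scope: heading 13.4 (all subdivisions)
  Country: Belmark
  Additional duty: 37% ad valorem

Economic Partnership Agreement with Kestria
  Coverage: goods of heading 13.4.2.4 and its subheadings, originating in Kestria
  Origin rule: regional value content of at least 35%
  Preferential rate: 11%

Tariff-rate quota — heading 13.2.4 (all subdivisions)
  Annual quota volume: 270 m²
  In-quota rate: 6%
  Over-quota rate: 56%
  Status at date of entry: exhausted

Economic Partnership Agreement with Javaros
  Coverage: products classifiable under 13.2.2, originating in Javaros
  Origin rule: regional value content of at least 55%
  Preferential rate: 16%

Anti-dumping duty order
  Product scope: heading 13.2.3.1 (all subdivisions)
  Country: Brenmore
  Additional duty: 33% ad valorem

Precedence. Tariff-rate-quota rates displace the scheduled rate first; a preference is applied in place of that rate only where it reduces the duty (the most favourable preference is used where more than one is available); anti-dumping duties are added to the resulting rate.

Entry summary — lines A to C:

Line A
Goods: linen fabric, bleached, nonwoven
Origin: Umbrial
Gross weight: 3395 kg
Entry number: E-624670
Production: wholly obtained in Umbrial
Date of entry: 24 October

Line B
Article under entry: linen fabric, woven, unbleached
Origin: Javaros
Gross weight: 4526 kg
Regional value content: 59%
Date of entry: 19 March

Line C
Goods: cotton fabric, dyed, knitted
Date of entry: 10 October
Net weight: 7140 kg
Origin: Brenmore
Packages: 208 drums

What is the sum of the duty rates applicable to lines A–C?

Line A: linen → 13.2; nonwoven → 13.2.4; bleached → 13.2.4.1. Scheduled 30%. quota on 13.2.4 exhausted → over-quota 56%; Umbrial agreement on 13.4.2: 13.2.4.1 not covered. → 56%.
Line B: linen → 13.2; woven → 13.2.2; unbleached → 13.2.2.1. Scheduled 4%. Javaros agreement on 13.2.2: RVC ≥ 55% → 16% available; preference 16% not lower than 4% → no reduction. → 4%.
Line C: cotton → 13.4; knitted → 13.4.2; dyed → 13.4.2.3. Scheduled 33%. No special measure applies. → 33%.
Sum: 56% + 4% + 33% = 93%.

93%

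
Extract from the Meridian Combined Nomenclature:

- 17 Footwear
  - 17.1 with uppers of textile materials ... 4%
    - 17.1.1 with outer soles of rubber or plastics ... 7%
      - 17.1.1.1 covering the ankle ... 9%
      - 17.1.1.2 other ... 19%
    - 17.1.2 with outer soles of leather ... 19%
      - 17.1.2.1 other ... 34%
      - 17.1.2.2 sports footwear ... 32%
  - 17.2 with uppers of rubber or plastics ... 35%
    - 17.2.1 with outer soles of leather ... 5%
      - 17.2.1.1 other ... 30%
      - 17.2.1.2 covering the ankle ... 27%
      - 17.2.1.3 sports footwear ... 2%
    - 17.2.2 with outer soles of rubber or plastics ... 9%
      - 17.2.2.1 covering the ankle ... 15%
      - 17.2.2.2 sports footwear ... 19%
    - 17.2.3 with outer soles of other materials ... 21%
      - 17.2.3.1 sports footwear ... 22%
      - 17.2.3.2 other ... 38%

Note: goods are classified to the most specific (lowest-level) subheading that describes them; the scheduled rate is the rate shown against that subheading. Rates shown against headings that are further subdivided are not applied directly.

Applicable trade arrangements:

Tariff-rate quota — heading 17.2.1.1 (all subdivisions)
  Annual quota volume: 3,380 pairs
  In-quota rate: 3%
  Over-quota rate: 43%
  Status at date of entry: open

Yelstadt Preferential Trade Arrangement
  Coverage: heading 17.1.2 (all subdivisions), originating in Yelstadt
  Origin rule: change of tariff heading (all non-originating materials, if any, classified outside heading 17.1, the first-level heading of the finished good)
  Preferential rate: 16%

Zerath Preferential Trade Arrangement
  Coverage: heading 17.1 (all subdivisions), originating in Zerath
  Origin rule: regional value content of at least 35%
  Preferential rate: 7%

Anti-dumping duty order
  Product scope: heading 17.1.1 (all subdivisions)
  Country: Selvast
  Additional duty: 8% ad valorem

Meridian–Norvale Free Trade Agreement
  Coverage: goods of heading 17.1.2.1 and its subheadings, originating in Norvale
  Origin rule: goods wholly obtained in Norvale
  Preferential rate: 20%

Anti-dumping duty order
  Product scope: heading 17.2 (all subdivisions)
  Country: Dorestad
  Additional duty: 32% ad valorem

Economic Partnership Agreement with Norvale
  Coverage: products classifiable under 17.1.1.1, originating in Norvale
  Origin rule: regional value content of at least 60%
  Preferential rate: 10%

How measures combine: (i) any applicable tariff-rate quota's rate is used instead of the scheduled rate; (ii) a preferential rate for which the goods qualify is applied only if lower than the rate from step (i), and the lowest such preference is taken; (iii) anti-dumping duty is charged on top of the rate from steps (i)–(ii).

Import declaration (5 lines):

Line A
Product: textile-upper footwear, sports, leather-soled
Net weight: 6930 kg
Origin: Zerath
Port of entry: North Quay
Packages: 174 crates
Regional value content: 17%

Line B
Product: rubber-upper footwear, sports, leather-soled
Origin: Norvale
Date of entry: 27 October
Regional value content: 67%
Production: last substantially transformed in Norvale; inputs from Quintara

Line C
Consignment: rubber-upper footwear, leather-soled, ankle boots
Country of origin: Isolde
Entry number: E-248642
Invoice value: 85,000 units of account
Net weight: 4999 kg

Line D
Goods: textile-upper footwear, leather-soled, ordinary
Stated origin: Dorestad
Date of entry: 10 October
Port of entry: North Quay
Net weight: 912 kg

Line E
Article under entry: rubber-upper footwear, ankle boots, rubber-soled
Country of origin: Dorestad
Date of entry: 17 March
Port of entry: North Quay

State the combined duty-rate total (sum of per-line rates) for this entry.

Line A: textile-upper → 17.1; leather-soled → 17.1.2; sports → 17.1.2.2. Scheduled 32%. Zerath agreement on 17.1: RVC < 35%. → 32%.
Line B: rubber-upper → 17.2; leather-soled → 17.2.1; sports → 17.2.1.3. Scheduled 2%. Norvale agreement on 17.1.2.1: 17.2.1.3 not covered; Norvale agreement on 17.1.1.1: 17.2.1.3 not covered. → 2%.
Line C: rubber-upper → 17.2; leather-soled → 17.2.1; ankle boots → 17.2.1.2. Scheduled 27%. No special measure applies. → 27%.
Line D: textile-upper → 17.1; leather-soled → 17.1.2; ordinary → 17.1.2.1. Scheduled 34%. No special measure applies. → 34%.
Line E: rubber-upper → 17.2; rubber-soled → 17.2.2; ankle boots → 17.2.2.1. Scheduled 15%. anti-dumping (Dorestad, 17.2): +32%; total 15% + 32% = 47%. → 47%.
Sum: 32% + 2% + 27% + 34% + 47% = 142%.

142%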